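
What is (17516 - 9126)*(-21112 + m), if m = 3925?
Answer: -144198930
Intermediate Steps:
(17516 - 9126)*(-21112 + m) = (17516 - 9126)*(-21112 + 3925) = 8390*(-17187) = -144198930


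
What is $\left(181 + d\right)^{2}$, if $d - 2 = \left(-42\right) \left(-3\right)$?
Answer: $95481$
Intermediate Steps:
$d = 128$ ($d = 2 - -126 = 2 + 126 = 128$)
$\left(181 + d\right)^{2} = \left(181 + 128\right)^{2} = 309^{2} = 95481$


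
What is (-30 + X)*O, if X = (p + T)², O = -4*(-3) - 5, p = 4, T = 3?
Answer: 133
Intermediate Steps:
O = 7 (O = 12 - 5 = 7)
X = 49 (X = (4 + 3)² = 7² = 49)
(-30 + X)*O = (-30 + 49)*7 = 19*7 = 133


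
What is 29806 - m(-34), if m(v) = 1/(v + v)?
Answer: 2026809/68 ≈ 29806.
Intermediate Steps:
m(v) = 1/(2*v)
29806 - m(-34) = 29806 - 1/(2*(-34)) = 29806 - (-1)/(2*34) = 29806 - 1*(-1/68) = 29806 + 1/68 = 2026809/68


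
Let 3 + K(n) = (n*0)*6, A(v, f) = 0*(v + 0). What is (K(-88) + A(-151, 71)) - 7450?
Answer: -7453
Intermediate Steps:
A(v, f) = 0 (A(v, f) = 0*v = 0)
K(n) = -3 (K(n) = -3 + (n*0)*6 = -3 + 0*6 = -3 + 0 = -3)
(K(-88) + A(-151, 71)) - 7450 = (-3 + 0) - 7450 = -3 - 7450 = -7453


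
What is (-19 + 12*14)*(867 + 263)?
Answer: 168370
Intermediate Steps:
(-19 + 12*14)*(867 + 263) = (-19 + 168)*1130 = 149*1130 = 168370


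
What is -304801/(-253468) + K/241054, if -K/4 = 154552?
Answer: -41611222545/30549737636 ≈ -1.3621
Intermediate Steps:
K = -618208 (K = -4*154552 = -618208)
-304801/(-253468) + K/241054 = -304801/(-253468) - 618208/241054 = -304801*(-1/253468) - 618208*1/241054 = 304801/253468 - 309104/120527 = -41611222545/30549737636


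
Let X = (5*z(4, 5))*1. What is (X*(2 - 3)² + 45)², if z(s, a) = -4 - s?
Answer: 25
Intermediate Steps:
X = -40 (X = (5*(-4 - 1*4))*1 = (5*(-4 - 4))*1 = (5*(-8))*1 = -40*1 = -40)
(X*(2 - 3)² + 45)² = (-40*(2 - 3)² + 45)² = (-40*(-1)² + 45)² = (-40*1 + 45)² = (-40 + 45)² = 5² = 25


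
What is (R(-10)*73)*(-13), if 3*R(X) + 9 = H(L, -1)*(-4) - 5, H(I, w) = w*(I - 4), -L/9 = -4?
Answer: -36062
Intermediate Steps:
L = 36 (L = -9*(-4) = 36)
H(I, w) = w*(-4 + I)
R(X) = 38 (R(X) = -3 + (-(-4 + 36)*(-4) - 5)/3 = -3 + (-1*32*(-4) - 5)/3 = -3 + (-32*(-4) - 5)/3 = -3 + (128 - 5)/3 = -3 + (⅓)*123 = -3 + 41 = 38)
(R(-10)*73)*(-13) = (38*73)*(-13) = 2774*(-13) = -36062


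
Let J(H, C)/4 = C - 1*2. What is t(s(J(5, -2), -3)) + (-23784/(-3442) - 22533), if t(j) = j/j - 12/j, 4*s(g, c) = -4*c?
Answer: -38772564/1721 ≈ -22529.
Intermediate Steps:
J(H, C) = -8 + 4*C (J(H, C) = 4*(C - 1*2) = 4*(C - 2) = 4*(-2 + C) = -8 + 4*C)
s(g, c) = -c (s(g, c) = (-4*c)/4 = -c)
t(j) = 1 - 12/j
t(s(J(5, -2), -3)) + (-23784/(-3442) - 22533) = (-12 - 1*(-3))/((-1*(-3))) + (-23784/(-3442) - 22533) = (-12 + 3)/3 + (-23784*(-1/3442) - 22533) = (⅓)*(-9) + (11892/1721 - 22533) = -3 - 38767401/1721 = -38772564/1721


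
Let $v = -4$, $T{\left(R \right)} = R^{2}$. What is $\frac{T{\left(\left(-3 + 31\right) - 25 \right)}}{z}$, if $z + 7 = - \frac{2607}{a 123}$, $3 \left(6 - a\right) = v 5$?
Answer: $- \frac{14022}{13513} \approx -1.0377$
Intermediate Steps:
$a = \frac{38}{3}$ ($a = 6 - \frac{\left(-4\right) 5}{3} = 6 - - \frac{20}{3} = 6 + \frac{20}{3} = \frac{38}{3} \approx 12.667$)
$z = - \frac{13513}{1558}$ ($z = -7 - \frac{2607}{\frac{38}{3} \cdot 123} = -7 - \frac{2607}{1558} = - \frac{13513}{1558} \approx -8.6733$)
$\frac{T{\left(\left(-3 + 31\right) - 25 \right)}}{z} = \frac{\left(\left(-3 + 31\right) - 25\right)^{2}}{- \frac{13513}{1558}} = \left(28 - 25\right)^{2} \left(- \frac{1558}{13513}\right) = 3^{2} \left(- \frac{1558}{13513}\right) = 9 \left(- \frac{1558}{13513}\right) = - \frac{14022}{13513}$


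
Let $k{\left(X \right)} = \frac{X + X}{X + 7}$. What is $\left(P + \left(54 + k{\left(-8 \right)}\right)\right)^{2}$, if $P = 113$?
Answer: $33489$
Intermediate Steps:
$k{\left(X \right)} = \frac{2 X}{7 + X}$
$\left(P + \left(54 + k{\left(-8 \right)}\right)\right)^{2} = \left(113 + \left(54 + 2 \left(-8\right) \frac{1}{7 - 8}\right)\right)^{2} = \left(113 + \left(54 + 2 \left(-8\right) \frac{1}{-1}\right)\right)^{2} = \left(113 + \left(54 + 2 \left(-8\right) \left(-1\right)\right)\right)^{2} = \left(113 + \left(54 + 16\right)\right)^{2} = \left(113 + 70\right)^{2} = 183^{2} = 33489$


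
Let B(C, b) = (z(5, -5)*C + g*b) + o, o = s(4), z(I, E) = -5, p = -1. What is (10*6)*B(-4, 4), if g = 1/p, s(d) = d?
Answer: 1200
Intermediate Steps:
o = 4
g = -1 (g = 1/(-1) = -1)
B(C, b) = 4 - b - 5*C (B(C, b) = (-5*C - b) + 4 = (-b - 5*C) + 4 = 4 - b - 5*C)
(10*6)*B(-4, 4) = (10*6)*(4 - 1*4 - 5*(-4)) = 60*(4 - 4 + 20) = 60*20 = 1200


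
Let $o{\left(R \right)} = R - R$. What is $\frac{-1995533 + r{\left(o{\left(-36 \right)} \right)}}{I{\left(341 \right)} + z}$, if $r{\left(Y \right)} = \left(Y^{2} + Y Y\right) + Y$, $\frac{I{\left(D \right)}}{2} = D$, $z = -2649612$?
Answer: $\frac{1995533}{2648930} \approx 0.75334$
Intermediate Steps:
$I{\left(D \right)} = 2 D$
$o{\left(R \right)} = 0$
$r{\left(Y \right)} = Y + 2 Y^{2}$ ($r{\left(Y \right)} = \left(Y^{2} + Y^{2}\right) + Y = 2 Y^{2} + Y = Y + 2 Y^{2}$)
$\frac{-1995533 + r{\left(o{\left(-36 \right)} \right)}}{I{\left(341 \right)} + z} = \frac{-1995533 + 0 \left(1 + 2 \cdot 0\right)}{2 \cdot 341 - 2649612} = \frac{-1995533 + 0 \left(1 + 0\right)}{682 - 2649612} = \frac{-1995533 + 0 \cdot 1}{-2648930} = \left(-1995533 + 0\right) \left(- \frac{1}{2648930}\right) = \left(-1995533\right) \left(- \frac{1}{2648930}\right) = \frac{1995533}{2648930}$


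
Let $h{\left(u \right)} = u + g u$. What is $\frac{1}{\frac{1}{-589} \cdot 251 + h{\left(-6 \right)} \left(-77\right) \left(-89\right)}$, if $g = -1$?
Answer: $- \frac{589}{251} \approx -2.3466$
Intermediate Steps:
$h{\left(u \right)} = 0$ ($h{\left(u \right)} = u - u = 0$)
$\frac{1}{\frac{1}{-589} \cdot 251 + h{\left(-6 \right)} \left(-77\right) \left(-89\right)} = \frac{1}{\frac{1}{-589} \cdot 251 + 0 \left(-77\right) \left(-89\right)} = \frac{1}{\left(- \frac{1}{589}\right) 251 + 0 \left(-89\right)} = \frac{1}{- \frac{251}{589} + 0} = \frac{1}{- \frac{251}{589}} = - \frac{589}{251}$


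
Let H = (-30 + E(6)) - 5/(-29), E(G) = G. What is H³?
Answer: -329939371/24389 ≈ -13528.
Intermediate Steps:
H = -691/29 (H = (-30 + 6) - 5/(-29) = -24 - 5*(-1/29) = -24 + 5/29 = -691/29 ≈ -23.828)
H³ = (-691/29)³ = -329939371/24389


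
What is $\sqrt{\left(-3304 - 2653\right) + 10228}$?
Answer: $\sqrt{4271} \approx 65.353$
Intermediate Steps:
$\sqrt{\left(-3304 - 2653\right) + 10228} = \sqrt{-5957 + 10228} = \sqrt{4271}$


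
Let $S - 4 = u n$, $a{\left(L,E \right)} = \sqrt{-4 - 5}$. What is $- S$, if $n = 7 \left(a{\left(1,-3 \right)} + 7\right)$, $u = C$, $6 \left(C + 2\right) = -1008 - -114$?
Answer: $7395 + 3171 i \approx 7395.0 + 3171.0 i$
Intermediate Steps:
$a{\left(L,E \right)} = 3 i$ ($a{\left(L,E \right)} = \sqrt{-9} = 3 i$)
$C = -151$ ($C = -2 + \frac{-1008 - -114}{6} = -2 + \frac{-1008 + 114}{6} = -2 + \frac{1}{6} \left(-894\right) = -2 - 149 = -151$)
$u = -151$
$n = 49 + 21 i$ ($n = 7 \left(3 i + 7\right) = 7 \left(7 + 3 i\right) = 49 + 21 i \approx 49.0 + 21.0 i$)
$S = -7395 - 3171 i$ ($S = 4 - 151 \left(49 + 21 i\right) = 4 - \left(7399 + 3171 i\right) = -7395 - 3171 i \approx -7395.0 - 3171.0 i$)
$- S = - (-7395 - 3171 i) = 7395 + 3171 i$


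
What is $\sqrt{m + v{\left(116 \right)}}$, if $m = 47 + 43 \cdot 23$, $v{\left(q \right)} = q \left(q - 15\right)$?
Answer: $4 \sqrt{797} \approx 112.92$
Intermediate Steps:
$v{\left(q \right)} = q \left(-15 + q\right)$
$m = 1036$ ($m = 47 + 989 = 1036$)
$\sqrt{m + v{\left(116 \right)}} = \sqrt{1036 + 116 \left(-15 + 116\right)} = \sqrt{1036 + 116 \cdot 101} = \sqrt{1036 + 11716} = \sqrt{12752} = 4 \sqrt{797}$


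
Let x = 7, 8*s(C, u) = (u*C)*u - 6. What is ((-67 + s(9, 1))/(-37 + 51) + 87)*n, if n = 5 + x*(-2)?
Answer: -82899/112 ≈ -740.17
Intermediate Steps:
s(C, u) = -¾ + C*u²/8 (s(C, u) = ((u*C)*u - 6)/8 = ((C*u)*u - 6)/8 = (C*u² - 6)/8 = (-6 + C*u²)/8 = -¾ + C*u²/8)
n = -9 (n = 5 + 7*(-2) = 5 - 14 = -9)
((-67 + s(9, 1))/(-37 + 51) + 87)*n = ((-67 + (-¾ + (⅛)*9*1²))/(-37 + 51) + 87)*(-9) = ((-67 + (-¾ + (⅛)*9*1))/14 + 87)*(-9) = ((-67 + (-¾ + 9/8))*(1/14) + 87)*(-9) = ((-67 + 3/8)*(1/14) + 87)*(-9) = (-533/8*1/14 + 87)*(-9) = (-533/112 + 87)*(-9) = (9211/112)*(-9) = -82899/112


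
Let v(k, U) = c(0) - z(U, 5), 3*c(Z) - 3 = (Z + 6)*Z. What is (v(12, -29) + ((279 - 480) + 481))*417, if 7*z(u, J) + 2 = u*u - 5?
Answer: 472461/7 ≈ 67494.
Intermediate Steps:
c(Z) = 1 + Z*(6 + Z)/3 (c(Z) = 1 + ((Z + 6)*Z)/3 = 1 + ((6 + Z)*Z)/3 = 1 + (Z*(6 + Z))/3 = 1 + Z*(6 + Z)/3)
z(u, J) = -1 + u²/7 (z(u, J) = -2/7 + (u*u - 5)/7 = -2/7 + (u² - 5)/7 = -2/7 + (-5 + u²)/7 = -2/7 + (-5/7 + u²/7) = -1 + u²/7)
v(k, U) = 2 - U²/7 (v(k, U) = (1 + 2*0 + (⅓)*0²) - (-1 + U²/7) = (1 + 0 + (⅓)*0) + (1 - U²/7) = (1 + 0 + 0) + (1 - U²/7) = 1 + (1 - U²/7) = 2 - U²/7)
(v(12, -29) + ((279 - 480) + 481))*417 = ((2 - ⅐*(-29)²) + ((279 - 480) + 481))*417 = ((2 - ⅐*841) + (-201 + 481))*417 = ((2 - 841/7) + 280)*417 = (-827/7 + 280)*417 = (1133/7)*417 = 472461/7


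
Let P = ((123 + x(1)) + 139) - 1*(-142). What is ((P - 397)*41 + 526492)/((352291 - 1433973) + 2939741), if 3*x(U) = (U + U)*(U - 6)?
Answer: 1579927/5574177 ≈ 0.28344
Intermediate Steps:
x(U) = 2*U*(-6 + U)/3 (x(U) = ((U + U)*(U - 6))/3 = ((2*U)*(-6 + U))/3 = (2*U*(-6 + U))/3 = 2*U*(-6 + U)/3)
P = 1202/3 (P = ((123 + (2/3)*1*(-6 + 1)) + 139) - 1*(-142) = ((123 + (2/3)*1*(-5)) + 139) + 142 = ((123 - 10/3) + 139) + 142 = (359/3 + 139) + 142 = 776/3 + 142 = 1202/3 ≈ 400.67)
((P - 397)*41 + 526492)/((352291 - 1433973) + 2939741) = ((1202/3 - 397)*41 + 526492)/((352291 - 1433973) + 2939741) = ((11/3)*41 + 526492)/(-1081682 + 2939741) = (451/3 + 526492)/1858059 = (1579927/3)*(1/1858059) = 1579927/5574177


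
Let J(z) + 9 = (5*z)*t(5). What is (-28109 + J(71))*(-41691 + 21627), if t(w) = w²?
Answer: 386091552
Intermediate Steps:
J(z) = -9 + 125*z (J(z) = -9 + (5*z)*5² = -9 + (5*z)*25 = -9 + 125*z)
(-28109 + J(71))*(-41691 + 21627) = (-28109 + (-9 + 125*71))*(-41691 + 21627) = (-28109 + (-9 + 8875))*(-20064) = (-28109 + 8866)*(-20064) = -19243*(-20064) = 386091552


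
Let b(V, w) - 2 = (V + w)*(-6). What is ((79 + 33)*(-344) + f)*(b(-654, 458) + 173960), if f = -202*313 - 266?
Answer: -17867578760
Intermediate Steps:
b(V, w) = 2 - 6*V - 6*w (b(V, w) = 2 + (V + w)*(-6) = 2 + (-6*V - 6*w) = 2 - 6*V - 6*w)
f = -63492 (f = -63226 - 266 = -63492)
((79 + 33)*(-344) + f)*(b(-654, 458) + 173960) = ((79 + 33)*(-344) - 63492)*((2 - 6*(-654) - 6*458) + 173960) = (112*(-344) - 63492)*((2 + 3924 - 2748) + 173960) = (-38528 - 63492)*(1178 + 173960) = -102020*175138 = -17867578760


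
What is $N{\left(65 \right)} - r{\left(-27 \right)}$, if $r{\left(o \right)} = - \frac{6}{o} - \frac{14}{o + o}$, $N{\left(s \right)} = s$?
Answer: $\frac{1742}{27} \approx 64.519$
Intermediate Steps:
$r{\left(o \right)} = - \frac{13}{o}$ ($r{\left(o \right)} = - \frac{6}{o} - \frac{14}{2 o} = - \frac{6}{o} - 14 \frac{1}{2 o} = - \frac{6}{o} - \frac{7}{o} = - \frac{13}{o}$)
$N{\left(65 \right)} - r{\left(-27 \right)} = 65 - - \frac{13}{-27} = 65 - \left(-13\right) \left(- \frac{1}{27}\right) = 65 - \frac{13}{27} = \frac{1742}{27}$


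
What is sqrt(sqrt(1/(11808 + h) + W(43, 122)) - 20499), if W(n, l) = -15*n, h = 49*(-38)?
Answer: sqrt(-2027820855084 + 9946*I*sqrt(63805270874))/9946 ≈ 0.088692 + 143.17*I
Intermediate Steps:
h = -1862
sqrt(sqrt(1/(11808 + h) + W(43, 122)) - 20499) = sqrt(sqrt(1/(11808 - 1862) - 15*43) - 20499) = sqrt(sqrt(1/9946 - 645) - 20499) = sqrt(sqrt(-6415169/9946) - 20499) = sqrt(I*sqrt(63805270874)/9946 - 20499) = sqrt(-20499 + I*sqrt(63805270874)/9946)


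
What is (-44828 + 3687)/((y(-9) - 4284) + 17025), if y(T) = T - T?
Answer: -41141/12741 ≈ -3.2290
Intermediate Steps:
y(T) = 0
(-44828 + 3687)/((y(-9) - 4284) + 17025) = (-44828 + 3687)/((0 - 4284) + 17025) = -41141/(-4284 + 17025) = -41141/12741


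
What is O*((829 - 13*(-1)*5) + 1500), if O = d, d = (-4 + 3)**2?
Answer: 2394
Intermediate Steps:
d = 1 (d = (-1)**2 = 1)
O = 1
O*((829 - 13*(-1)*5) + 1500) = 1*((829 - 13*(-1)*5) + 1500) = 1*((829 + 13*5) + 1500) = 1*((829 + 65) + 1500) = 1*(894 + 1500) = 1*2394 = 2394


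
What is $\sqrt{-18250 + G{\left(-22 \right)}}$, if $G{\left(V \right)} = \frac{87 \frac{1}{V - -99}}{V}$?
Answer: $\frac{i \sqrt{432818218}}{154} \approx 135.09 i$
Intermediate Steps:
$G{\left(V \right)} = \frac{87}{V \left(99 + V\right)}$ ($G{\left(V \right)} = \frac{87 \frac{1}{V + 99}}{V} = \frac{87 \frac{1}{99 + V}}{V} = \frac{87}{V \left(99 + V\right)}$)
$\sqrt{-18250 + G{\left(-22 \right)}} = \sqrt{-18250 + \frac{87}{\left(-22\right) \left(99 - 22\right)}} = \sqrt{-18250 + 87 \left(- \frac{1}{22}\right) \frac{1}{77}} = \sqrt{-18250 - \frac{87}{1694}} = \sqrt{- \frac{30915587}{1694}} = \frac{i \sqrt{432818218}}{154}$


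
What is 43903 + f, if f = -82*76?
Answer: 37671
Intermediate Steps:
f = -6232
43903 + f = 43903 - 6232 = 37671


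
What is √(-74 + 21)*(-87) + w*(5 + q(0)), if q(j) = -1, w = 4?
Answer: 16 - 87*I*√53 ≈ 16.0 - 633.37*I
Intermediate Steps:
√(-74 + 21)*(-87) + w*(5 + q(0)) = √(-74 + 21)*(-87) + 4*(5 - 1) = √(-53)*(-87) + 4*4 = (I*√53)*(-87) + 16 = -87*I*√53 + 16 = 16 - 87*I*√53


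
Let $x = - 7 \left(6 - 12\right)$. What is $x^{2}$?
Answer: $1764$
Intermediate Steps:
$x = 42$ ($x = \left(-7\right) \left(-6\right) = 42$)
$x^{2} = 42^{2} = 1764$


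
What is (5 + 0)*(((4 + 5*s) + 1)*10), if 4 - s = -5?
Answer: 2500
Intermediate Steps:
s = 9 (s = 4 - 1*(-5) = 4 + 5 = 9)
(5 + 0)*(((4 + 5*s) + 1)*10) = (5 + 0)*(((4 + 5*9) + 1)*10) = 5*(((4 + 45) + 1)*10) = 5*((49 + 1)*10) = 5*(50*10) = 5*500 = 2500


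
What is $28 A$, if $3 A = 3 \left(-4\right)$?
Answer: $-112$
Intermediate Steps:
$A = -4$ ($A = \frac{3 \left(-4\right)}{3} = \frac{1}{3} \left(-12\right) = -4$)
$28 A = 28 \left(-4\right) = -112$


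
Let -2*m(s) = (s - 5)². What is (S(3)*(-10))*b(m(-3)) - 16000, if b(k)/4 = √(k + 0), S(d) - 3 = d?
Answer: -16000 - 960*I*√2 ≈ -16000.0 - 1357.6*I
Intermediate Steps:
S(d) = 3 + d
m(s) = -(-5 + s)²/2 (m(s) = -(s - 5)²/2 = -(-5 + s)²/2)
b(k) = 4*√k (b(k) = 4*√(k + 0) = 4*√k)
(S(3)*(-10))*b(m(-3)) - 16000 = ((3 + 3)*(-10))*(4*√(-(-5 - 3)²/2)) - 16000 = (6*(-10))*(4*√(-½*(-8)²)) - 16000 = -240*√(-½*64) - 16000 = -240*√(-32) - 16000 = -240*4*I*√2 - 16000 = -960*I*√2 - 16000 = -16000 - 960*I*√2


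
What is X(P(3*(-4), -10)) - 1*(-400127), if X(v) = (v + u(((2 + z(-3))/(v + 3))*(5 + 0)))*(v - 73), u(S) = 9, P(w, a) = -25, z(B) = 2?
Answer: 401695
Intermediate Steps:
X(v) = (-73 + v)*(9 + v) (X(v) = (v + 9)*(v - 73) = (9 + v)*(-73 + v) = (-73 + v)*(9 + v))
X(P(3*(-4), -10)) - 1*(-400127) = (-657 + (-25)² - 64*(-25)) - 1*(-400127) = (-657 + 625 + 1600) + 400127 = 1568 + 400127 = 401695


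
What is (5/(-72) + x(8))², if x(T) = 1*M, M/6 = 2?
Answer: 737881/5184 ≈ 142.34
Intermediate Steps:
M = 12 (M = 6*2 = 12)
x(T) = 12 (x(T) = 1*12 = 12)
(5/(-72) + x(8))² = (5/(-72) + 12)² = (5*(-1/72) + 12)² = (-5/72 + 12)² = (859/72)² = 737881/5184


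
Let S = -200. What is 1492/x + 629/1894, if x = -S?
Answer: 184478/23675 ≈ 7.7921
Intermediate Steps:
x = 200 (x = -1*(-200) = 200)
1492/x + 629/1894 = 1492/200 + 629/1894 = 1492*(1/200) + 629*(1/1894) = 373/50 + 629/1894 = 184478/23675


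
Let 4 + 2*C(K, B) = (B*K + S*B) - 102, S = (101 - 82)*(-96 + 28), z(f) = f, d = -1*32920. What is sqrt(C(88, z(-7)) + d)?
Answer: I*sqrt(28759) ≈ 169.58*I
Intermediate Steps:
d = -32920
S = -1292 (S = 19*(-68) = -1292)
C(K, B) = -53 - 646*B + B*K/2 (C(K, B) = -2 + ((B*K - 1292*B) - 102)/2 = -2 + ((-1292*B + B*K) - 102)/2 = -2 + (-102 - 1292*B + B*K)/2 = -2 + (-51 - 646*B + B*K/2) = -53 - 646*B + B*K/2)
sqrt(C(88, z(-7)) + d) = sqrt((-53 - 646*(-7) + (1/2)*(-7)*88) - 32920) = sqrt((-53 + 4522 - 308) - 32920) = sqrt(4161 - 32920) = sqrt(-28759) = I*sqrt(28759)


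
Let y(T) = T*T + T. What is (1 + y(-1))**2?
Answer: 1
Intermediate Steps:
y(T) = T + T**2 (y(T) = T**2 + T = T + T**2)
(1 + y(-1))**2 = (1 - (1 - 1))**2 = (1 - 1*0)**2 = (1 + 0)**2 = 1**2 = 1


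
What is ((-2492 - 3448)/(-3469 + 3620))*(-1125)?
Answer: 6682500/151 ≈ 44255.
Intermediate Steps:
((-2492 - 3448)/(-3469 + 3620))*(-1125) = -5940/151*(-1125) = 6682500/151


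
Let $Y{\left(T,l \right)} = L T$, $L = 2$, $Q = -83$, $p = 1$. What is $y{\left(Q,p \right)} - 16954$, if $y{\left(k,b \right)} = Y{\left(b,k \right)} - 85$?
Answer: $-17037$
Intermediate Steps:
$Y{\left(T,l \right)} = 2 T$
$y{\left(k,b \right)} = -85 + 2 b$ ($y{\left(k,b \right)} = 2 b - 85 = -85 + 2 b$)
$y{\left(Q,p \right)} - 16954 = \left(-85 + 2 \cdot 1\right) - 16954 = \left(-85 + 2\right) - 16954 = -83 - 16954 = -17037$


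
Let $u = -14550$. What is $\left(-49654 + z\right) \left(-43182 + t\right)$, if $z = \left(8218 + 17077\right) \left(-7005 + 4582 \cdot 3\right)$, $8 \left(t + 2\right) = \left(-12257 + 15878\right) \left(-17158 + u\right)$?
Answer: $- \frac{4907662827627935}{2} \approx -2.4538 \cdot 10^{15}$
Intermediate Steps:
$t = - \frac{28703671}{2}$ ($t = -2 + \frac{\left(-12257 + 15878\right) \left(-17158 - 14550\right)}{8} = -2 + \frac{3621 \left(-31708\right)}{8} = -2 + \frac{1}{8} \left(-114814668\right) = -2 - \frac{28703667}{2} = - \frac{28703671}{2} \approx -1.4352 \cdot 10^{7}$)
$z = 170513595$ ($z = 25295 \left(-7005 + 13746\right) = 25295 \cdot 6741 = 170513595$)
$\left(-49654 + z\right) \left(-43182 + t\right) = \left(-49654 + 170513595\right) \left(-43182 - \frac{28703671}{2}\right) = 170463941 \left(- \frac{28790035}{2}\right) = - \frac{4907662827627935}{2}$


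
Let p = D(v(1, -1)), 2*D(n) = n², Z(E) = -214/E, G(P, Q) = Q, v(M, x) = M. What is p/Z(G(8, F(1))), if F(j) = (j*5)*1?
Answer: -5/428 ≈ -0.011682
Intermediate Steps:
F(j) = 5*j (F(j) = (5*j)*1 = 5*j)
D(n) = n²/2
p = ½ (p = (½)*1² = (½)*1 = ½ ≈ 0.50000)
p/Z(G(8, F(1))) = 1/(2*((-214/(5*1)))) = 1/(2*((-214/5))) = 1/(2*((-214*⅕))) = 1/(2*(-214/5)) = (½)*(-5/214) = -5/428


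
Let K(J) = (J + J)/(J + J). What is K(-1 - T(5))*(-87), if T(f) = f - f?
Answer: -87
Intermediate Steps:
T(f) = 0
K(J) = 1 (K(J) = (2*J)/((2*J)) = (2*J)*(1/(2*J)) = 1)
K(-1 - T(5))*(-87) = 1*(-87) = -87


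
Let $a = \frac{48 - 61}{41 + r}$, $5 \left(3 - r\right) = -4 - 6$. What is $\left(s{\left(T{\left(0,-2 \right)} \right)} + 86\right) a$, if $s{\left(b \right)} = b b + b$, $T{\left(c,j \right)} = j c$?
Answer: $- \frac{559}{23} \approx -24.304$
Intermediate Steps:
$T{\left(c,j \right)} = c j$
$s{\left(b \right)} = b + b^{2}$ ($s{\left(b \right)} = b^{2} + b = b + b^{2}$)
$r = 5$ ($r = 3 - \frac{-4 - 6}{5} = 3 - -2 = 3 + 2 = 5$)
$a = - \frac{13}{46}$ ($a = \frac{48 - 61}{41 + 5} = - \frac{13}{46} \approx -0.28261$)
$\left(s{\left(T{\left(0,-2 \right)} \right)} + 86\right) a = \left(0 \left(-2\right) \left(1 + 0 \left(-2\right)\right) + 86\right) \left(- \frac{13}{46}\right) = \left(0 \left(1 + 0\right) + 86\right) \left(- \frac{13}{46}\right) = \left(0 \cdot 1 + 86\right) \left(- \frac{13}{46}\right) = \left(0 + 86\right) \left(- \frac{13}{46}\right) = 86 \left(- \frac{13}{46}\right) = - \frac{559}{23}$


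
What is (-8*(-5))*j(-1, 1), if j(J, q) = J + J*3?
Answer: -160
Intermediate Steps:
j(J, q) = 4*J (j(J, q) = J + 3*J = 4*J)
(-8*(-5))*j(-1, 1) = (-8*(-5))*(4*(-1)) = 40*(-4) = -160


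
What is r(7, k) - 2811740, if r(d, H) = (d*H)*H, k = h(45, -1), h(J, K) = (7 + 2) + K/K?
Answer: -2811040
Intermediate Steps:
h(J, K) = 10 (h(J, K) = 9 + 1 = 10)
k = 10
r(d, H) = d*H**2 (r(d, H) = (H*d)*H = d*H**2)
r(7, k) - 2811740 = 7*10**2 - 2811740 = 7*100 - 2811740 = 700 - 2811740 = -2811040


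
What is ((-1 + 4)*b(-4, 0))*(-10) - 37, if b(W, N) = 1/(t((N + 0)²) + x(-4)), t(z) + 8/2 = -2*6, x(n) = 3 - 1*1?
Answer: -244/7 ≈ -34.857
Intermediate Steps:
x(n) = 2 (x(n) = 3 - 1 = 2)
t(z) = -16 (t(z) = -4 - 2*6 = -4 - 12 = -16)
b(W, N) = -1/14 (b(W, N) = 1/(-16 + 2) = 1/(-14) = -1/14)
((-1 + 4)*b(-4, 0))*(-10) - 37 = ((-1 + 4)*(-1/14))*(-10) - 37 = (3*(-1/14))*(-10) - 37 = -3/14*(-10) - 37 = 15/7 - 37 = -244/7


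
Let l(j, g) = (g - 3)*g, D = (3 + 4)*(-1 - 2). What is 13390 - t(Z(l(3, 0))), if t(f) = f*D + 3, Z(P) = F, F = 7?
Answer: 13534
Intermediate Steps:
D = -21 (D = 7*(-3) = -21)
l(j, g) = g*(-3 + g) (l(j, g) = (-3 + g)*g = g*(-3 + g))
Z(P) = 7
t(f) = 3 - 21*f (t(f) = f*(-21) + 3 = -21*f + 3 = 3 - 21*f)
13390 - t(Z(l(3, 0))) = 13390 - (3 - 21*7) = 13390 - (3 - 147) = 13390 - 1*(-144) = 13390 + 144 = 13534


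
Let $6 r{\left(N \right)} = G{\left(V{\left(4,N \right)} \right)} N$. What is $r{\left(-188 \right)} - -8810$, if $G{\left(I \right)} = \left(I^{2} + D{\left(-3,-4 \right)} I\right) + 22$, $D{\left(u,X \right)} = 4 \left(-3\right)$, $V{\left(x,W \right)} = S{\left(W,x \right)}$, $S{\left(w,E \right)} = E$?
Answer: $\frac{27370}{3} \approx 9123.3$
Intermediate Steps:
$V{\left(x,W \right)} = x$
$D{\left(u,X \right)} = -12$
$G{\left(I \right)} = 22 + I^{2} - 12 I$ ($G{\left(I \right)} = \left(I^{2} - 12 I\right) + 22 = 22 + I^{2} - 12 I$)
$r{\left(N \right)} = - \frac{5 N}{3}$ ($r{\left(N \right)} = \frac{\left(22 + 4^{2} - 48\right) N}{6} = \frac{\left(22 + 16 - 48\right) N}{6} = \frac{\left(-10\right) N}{6} = - \frac{5 N}{3}$)
$r{\left(-188 \right)} - -8810 = \left(- \frac{5}{3}\right) \left(-188\right) - -8810 = \frac{940}{3} + \left(-121768 + 130578\right) = \frac{940}{3} + 8810 = \frac{27370}{3}$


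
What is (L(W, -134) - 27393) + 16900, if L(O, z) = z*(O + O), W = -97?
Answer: 15503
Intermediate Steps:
L(O, z) = 2*O*z (L(O, z) = z*(2*O) = 2*O*z)
(L(W, -134) - 27393) + 16900 = (2*(-97)*(-134) - 27393) + 16900 = (25996 - 27393) + 16900 = -1397 + 16900 = 15503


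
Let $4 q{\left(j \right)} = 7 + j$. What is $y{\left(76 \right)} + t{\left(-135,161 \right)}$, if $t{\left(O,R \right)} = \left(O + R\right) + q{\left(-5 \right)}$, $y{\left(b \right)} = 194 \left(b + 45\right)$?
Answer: $\frac{47001}{2} \approx 23501.0$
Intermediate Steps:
$q{\left(j \right)} = \frac{7}{4} + \frac{j}{4}$ ($q{\left(j \right)} = \frac{7 + j}{4} = \frac{7}{4} + \frac{j}{4}$)
$y{\left(b \right)} = 8730 + 194 b$ ($y{\left(b \right)} = 194 \left(45 + b\right) = 8730 + 194 b$)
$t{\left(O,R \right)} = \frac{1}{2} + O + R$ ($t{\left(O,R \right)} = \left(O + R\right) + \left(\frac{7}{4} + \frac{1}{4} \left(-5\right)\right) = \left(O + R\right) + \left(\frac{7}{4} - \frac{5}{4}\right) = \left(O + R\right) + \frac{1}{2} = \frac{1}{2} + O + R$)
$y{\left(76 \right)} + t{\left(-135,161 \right)} = \left(8730 + 194 \cdot 76\right) + \left(\frac{1}{2} - 135 + 161\right) = \left(8730 + 14744\right) + \frac{53}{2} = 23474 + \frac{53}{2} = \frac{47001}{2}$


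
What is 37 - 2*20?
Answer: -3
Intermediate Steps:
37 - 2*20 = 37 - 40 = -3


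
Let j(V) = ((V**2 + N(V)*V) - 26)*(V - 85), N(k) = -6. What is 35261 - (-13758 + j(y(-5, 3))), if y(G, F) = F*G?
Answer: 77919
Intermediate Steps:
j(V) = (-85 + V)*(-26 + V**2 - 6*V) (j(V) = ((V**2 - 6*V) - 26)*(V - 85) = (-26 + V**2 - 6*V)*(-85 + V) = (-85 + V)*(-26 + V**2 - 6*V))
35261 - (-13758 + j(y(-5, 3))) = 35261 - (-13758 + (2210 + (3*(-5))**3 - 91*(3*(-5))**2 + 484*(3*(-5)))) = 35261 - (-13758 + (2210 + (-15)**3 - 91*(-15)**2 + 484*(-15))) = 35261 - (-13758 + (2210 - 3375 - 91*225 - 7260)) = 35261 - (-13758 + (2210 - 3375 - 20475 - 7260)) = 35261 - (-13758 - 28900) = 35261 - 1*(-42658) = 35261 + 42658 = 77919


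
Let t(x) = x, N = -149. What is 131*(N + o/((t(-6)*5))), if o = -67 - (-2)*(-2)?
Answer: -576269/30 ≈ -19209.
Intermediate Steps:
o = -71 (o = -67 - 1*4 = -67 - 4 = -71)
131*(N + o/((t(-6)*5))) = 131*(-149 - 71/((-6*5))) = 131*(-149 - 71/(-30)) = 131*(-149 - 71*(-1/30)) = 131*(-149 + 71/30) = 131*(-4399/30) = -576269/30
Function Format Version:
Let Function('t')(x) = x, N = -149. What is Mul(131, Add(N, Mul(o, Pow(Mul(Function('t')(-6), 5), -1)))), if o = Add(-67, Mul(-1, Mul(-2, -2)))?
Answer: Rational(-576269, 30) ≈ -19209.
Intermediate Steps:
o = -71 (o = Add(-67, Mul(-1, 4)) = Add(-67, -4) = -71)
Mul(131, Add(N, Mul(o, Pow(Mul(Function('t')(-6), 5), -1)))) = Mul(131, Add(-149, Mul(-71, Pow(Mul(-6, 5), -1)))) = Mul(131, Add(-149, Mul(-71, Pow(-30, -1)))) = Mul(131, Add(-149, Mul(-71, Rational(-1, 30)))) = Mul(131, Add(-149, Rational(71, 30))) = Mul(131, Rational(-4399, 30)) = Rational(-576269, 30)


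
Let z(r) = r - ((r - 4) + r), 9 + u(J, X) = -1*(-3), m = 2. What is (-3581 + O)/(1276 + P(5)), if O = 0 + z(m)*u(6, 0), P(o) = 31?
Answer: -3593/1307 ≈ -2.7490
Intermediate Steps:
u(J, X) = -6 (u(J, X) = -9 - 1*(-3) = -9 + 3 = -6)
z(r) = 4 - r (z(r) = r - ((-4 + r) + r) = r - (-4 + 2*r) = r + (4 - 2*r) = 4 - r)
O = -12 (O = 0 + (4 - 1*2)*(-6) = 0 + (4 - 2)*(-6) = 0 + 2*(-6) = 0 - 12 = -12)
(-3581 + O)/(1276 + P(5)) = (-3581 - 12)/(1276 + 31) = -3593/1307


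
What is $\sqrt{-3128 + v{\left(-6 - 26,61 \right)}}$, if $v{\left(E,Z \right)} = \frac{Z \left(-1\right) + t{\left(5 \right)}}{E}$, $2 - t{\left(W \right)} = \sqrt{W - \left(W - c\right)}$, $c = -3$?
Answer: $\frac{\sqrt{-200074 + 2 i \sqrt{3}}}{8} \approx 0.00048403 + 55.912 i$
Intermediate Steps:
$t{\left(W \right)} = 2 - i \sqrt{3}$ ($t{\left(W \right)} = 2 - \sqrt{W - \left(3 + W\right)} = 2 - \sqrt{-3} = 2 - i \sqrt{3}$)
$v{\left(E,Z \right)} = \frac{2 - Z - i \sqrt{3}}{E}$ ($v{\left(E,Z \right)} = \frac{Z \left(-1\right) + \left(2 - i \sqrt{3}\right)}{E} = \frac{- Z + \left(2 - i \sqrt{3}\right)}{E} = \frac{2 - Z - i \sqrt{3}}{E}$)
$\sqrt{-3128 + v{\left(-6 - 26,61 \right)}} = \sqrt{-3128 + \frac{2 - 61 - i \sqrt{3}}{-6 - 26}} = \sqrt{-3128 + \frac{2 - 61 - i \sqrt{3}}{-32}} = \sqrt{-3128 - \frac{-59 - i \sqrt{3}}{32}} = \sqrt{-3128 + \left(\frac{59}{32} + \frac{i \sqrt{3}}{32}\right)} = \sqrt{- \frac{100037}{32} + \frac{i \sqrt{3}}{32}}$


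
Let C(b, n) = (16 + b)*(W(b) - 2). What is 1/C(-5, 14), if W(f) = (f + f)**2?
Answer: 1/1078 ≈ 0.00092764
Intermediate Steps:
W(f) = 4*f**2 (W(f) = (2*f)**2 = 4*f**2)
C(b, n) = (-2 + 4*b**2)*(16 + b) (C(b, n) = (16 + b)*(4*b**2 - 2) = (16 + b)*(-2 + 4*b**2) = (-2 + 4*b**2)*(16 + b))
1/C(-5, 14) = 1/(-32 - 2*(-5) + 4*(-5)**3 + 64*(-5)**2) = 1/(-32 + 10 + 4*(-125) + 64*25) = 1/(-32 + 10 - 500 + 1600) = 1/1078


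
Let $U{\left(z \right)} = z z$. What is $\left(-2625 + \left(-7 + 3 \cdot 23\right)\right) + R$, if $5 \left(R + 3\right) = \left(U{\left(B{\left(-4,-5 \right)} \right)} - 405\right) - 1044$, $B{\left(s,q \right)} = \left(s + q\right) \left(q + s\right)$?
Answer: $- \frac{7718}{5} \approx -1543.6$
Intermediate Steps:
$B{\left(s,q \right)} = \left(q + s\right)^{2}$ ($B{\left(s,q \right)} = \left(q + s\right) \left(q + s\right) = \left(q + s\right)^{2}$)
$U{\left(z \right)} = z^{2}$
$R = \frac{5097}{5}$ ($R = -3 + \frac{\left(\left(\left(-5 - 4\right)^{2}\right)^{2} - 405\right) - 1044}{5} = -3 + \frac{\left(\left(\left(-9\right)^{2}\right)^{2} - 405\right) - 1044}{5} = -3 + \frac{\left(81^{2} - 405\right) - 1044}{5} = -3 + \frac{\left(6561 - 405\right) - 1044}{5} = -3 + \frac{6156 - 1044}{5} = -3 + \frac{1}{5} \cdot 5112 = -3 + \frac{5112}{5} = \frac{5097}{5} \approx 1019.4$)
$\left(-2625 + \left(-7 + 3 \cdot 23\right)\right) + R = \left(-2625 + \left(-7 + 3 \cdot 23\right)\right) + \frac{5097}{5} = \left(-2625 + \left(-7 + 69\right)\right) + \frac{5097}{5} = \left(-2625 + 62\right) + \frac{5097}{5} = -2563 + \frac{5097}{5} = - \frac{7718}{5}$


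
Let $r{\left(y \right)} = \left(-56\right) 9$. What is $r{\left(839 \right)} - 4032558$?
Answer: $-4033062$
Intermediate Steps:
$r{\left(y \right)} = -504$
$r{\left(839 \right)} - 4032558 = -504 - 4032558 = -4033062$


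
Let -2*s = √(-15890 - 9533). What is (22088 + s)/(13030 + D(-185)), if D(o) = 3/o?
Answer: 4086280/2410547 - 185*I*√25423/4821094 ≈ 1.6952 - 0.0061184*I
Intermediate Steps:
s = -I*√25423/2 (s = -√(-15890 - 9533)/2 = -I*√25423/2 ≈ -79.723*I)
(22088 + s)/(13030 + D(-185)) = (22088 - I*√25423/2)/(13030 + 3/(-185)) = (22088 - I*√25423/2)/(13030 + 3*(-1/185)) = (22088 - I*√25423/2)/(13030 - 3/185) = (22088 - I*√25423/2)/(2410547/185) = (22088 - I*√25423/2)*(185/2410547) = 4086280/2410547 - 185*I*√25423/4821094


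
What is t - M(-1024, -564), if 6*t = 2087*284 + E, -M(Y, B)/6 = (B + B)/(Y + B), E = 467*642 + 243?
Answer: 354437857/2382 ≈ 1.4880e+5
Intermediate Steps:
E = 300057 (E = 299814 + 243 = 300057)
M(Y, B) = -12*B/(B + Y) (M(Y, B) = -6*(B + B)/(Y + B) = -6*2*B/(B + Y) = -12*B/(B + Y))
t = 892765/6 (t = (2087*284 + 300057)/6 = (592708 + 300057)/6 = (⅙)*892765 = 892765/6 ≈ 1.4879e+5)
t - M(-1024, -564) = 892765/6 - (-12)*(-564)/(-564 - 1024) = 892765/6 - (-12)*(-564)/(-1588) = 892765/6 - (-12)*(-564)*(-1)/1588 = 892765/6 - 1*(-1692/397) = 892765/6 + 1692/397 = 354437857/2382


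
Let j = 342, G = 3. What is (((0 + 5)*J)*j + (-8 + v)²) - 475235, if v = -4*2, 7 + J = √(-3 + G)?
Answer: -486949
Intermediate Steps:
J = -7 (J = -7 + √(-3 + 3) = -7 + √0 = -7 + 0 = -7)
v = -8
(((0 + 5)*J)*j + (-8 + v)²) - 475235 = (((0 + 5)*(-7))*342 + (-8 - 8)²) - 475235 = ((5*(-7))*342 + (-16)²) - 475235 = (-35*342 + 256) - 475235 = (-11970 + 256) - 475235 = -11714 - 475235 = -486949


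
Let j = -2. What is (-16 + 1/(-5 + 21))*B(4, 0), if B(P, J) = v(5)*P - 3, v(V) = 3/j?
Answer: 2295/16 ≈ 143.44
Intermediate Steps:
v(V) = -3/2 (v(V) = 3/(-2) = 3*(-½) = -3/2)
B(P, J) = -3 - 3*P/2 (B(P, J) = -3*P/2 - 3 = -3 - 3*P/2)
(-16 + 1/(-5 + 21))*B(4, 0) = (-16 + 1/(-5 + 21))*(-3 - 3/2*4) = (-16 + 1/16)*(-3 - 6) = (-16 + 1/16)*(-9) = -255/16*(-9) = 2295/16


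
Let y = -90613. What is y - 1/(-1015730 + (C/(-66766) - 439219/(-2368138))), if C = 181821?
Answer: -3638080022247702540921/40149647647547596 ≈ -90613.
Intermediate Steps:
y - 1/(-1015730 + (C/(-66766) - 439219/(-2368138))) = -90613 - 1/(-1015730 + (181821/(-66766) - 439219/(-2368138))) = -90613 - 1/(-1015730 + (181821*(-1/66766) - 439219*(-1/2368138))) = -90613 - 1/(-1015730 + (-181821/66766 + 439219/2368138)) = -90613 - 1/(-1015730 - 100313080886/39527775427) = -90613 - 1/(-40149647647547596/39527775427) = -90613 - 1*(-39527775427/40149647647547596) = -90613 + 39527775427/40149647647547596 = -3638080022247702540921/40149647647547596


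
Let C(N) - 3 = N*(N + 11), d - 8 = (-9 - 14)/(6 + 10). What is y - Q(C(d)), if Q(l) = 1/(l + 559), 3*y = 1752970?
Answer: 303924678922/520131 ≈ 5.8432e+5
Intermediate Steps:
y = 1752970/3 (y = (1/3)*1752970 = 1752970/3 ≈ 5.8432e+5)
d = 105/16 (d = 8 + (-9 - 14)/(6 + 10) = 8 - 23/16 = 105/16 ≈ 6.5625)
C(N) = 3 + N*(11 + N) (C(N) = 3 + N*(N + 11) = 3 + N*(11 + N))
Q(l) = 1/(559 + l)
y - Q(C(d)) = 1752970/3 - 1/(559 + (3 + (105/16)**2 + 11*(105/16))) = 1752970/3 - 1/(559 + (3 + 11025/256 + 1155/16)) = 1752970/3 - 1/(559 + 30273/256) = 1752970/3 - 1/173377/256 = 1752970/3 - 1*256/173377 = 1752970/3 - 256/173377 = 303924678922/520131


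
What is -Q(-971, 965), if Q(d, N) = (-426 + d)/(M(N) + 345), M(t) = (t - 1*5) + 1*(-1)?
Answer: 1397/1304 ≈ 1.0713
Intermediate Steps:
M(t) = -6 + t (M(t) = (t - 5) - 1 = (-5 + t) - 1 = -6 + t)
Q(d, N) = (-426 + d)/(339 + N) (Q(d, N) = (-426 + d)/((-6 + N) + 345) = (-426 + d)/(339 + N))
-Q(-971, 965) = -(-426 - 971)/(339 + 965) = -(-1397)/1304 = -1*(-1397/1304) = 1397/1304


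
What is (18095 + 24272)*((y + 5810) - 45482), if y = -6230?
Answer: -1944730034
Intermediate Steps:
(18095 + 24272)*((y + 5810) - 45482) = (18095 + 24272)*((-6230 + 5810) - 45482) = 42367*(-420 - 45482) = 42367*(-45902) = -1944730034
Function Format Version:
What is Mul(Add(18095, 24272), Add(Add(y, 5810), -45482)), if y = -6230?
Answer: -1944730034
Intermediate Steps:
Mul(Add(18095, 24272), Add(Add(y, 5810), -45482)) = Mul(Add(18095, 24272), Add(Add(-6230, 5810), -45482)) = Mul(42367, Add(-420, -45482)) = Mul(42367, -45902) = -1944730034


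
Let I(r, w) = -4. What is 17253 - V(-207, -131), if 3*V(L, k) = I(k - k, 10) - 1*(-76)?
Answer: 17229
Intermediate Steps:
V(L, k) = 24 (V(L, k) = (-4 - 1*(-76))/3 = (-4 + 76)/3 = (⅓)*72 = 24)
17253 - V(-207, -131) = 17253 - 1*24 = 17253 - 24 = 17229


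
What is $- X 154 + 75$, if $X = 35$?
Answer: $-5315$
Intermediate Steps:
$- X 154 + 75 = \left(-1\right) 35 \cdot 154 + 75 = \left(-35\right) 154 + 75 = -5390 + 75 = -5315$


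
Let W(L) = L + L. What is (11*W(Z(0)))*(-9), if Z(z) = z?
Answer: 0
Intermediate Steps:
W(L) = 2*L
(11*W(Z(0)))*(-9) = (11*(2*0))*(-9) = (11*0)*(-9) = 0*(-9) = 0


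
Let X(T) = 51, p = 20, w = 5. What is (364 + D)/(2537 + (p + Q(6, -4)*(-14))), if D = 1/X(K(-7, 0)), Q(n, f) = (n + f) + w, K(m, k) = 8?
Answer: 18565/125409 ≈ 0.14804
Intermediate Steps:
Q(n, f) = 5 + f + n (Q(n, f) = (n + f) + 5 = (f + n) + 5 = 5 + f + n)
D = 1/51 ≈ 0.019608
(364 + D)/(2537 + (p + Q(6, -4)*(-14))) = (364 + 1/51)/(2537 + (20 + (5 - 4 + 6)*(-14))) = 18565/(51*(2537 + (20 + 7*(-14)))) = 18565/(51*(2537 + (20 - 98))) = 18565/(51*(2537 - 78)) = (18565/51)/2459 = (18565/51)*(1/2459) = 18565/125409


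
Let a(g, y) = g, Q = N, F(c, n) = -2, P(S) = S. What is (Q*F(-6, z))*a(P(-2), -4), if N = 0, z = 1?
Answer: 0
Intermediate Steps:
Q = 0
(Q*F(-6, z))*a(P(-2), -4) = (0*(-2))*(-2) = 0*(-2) = 0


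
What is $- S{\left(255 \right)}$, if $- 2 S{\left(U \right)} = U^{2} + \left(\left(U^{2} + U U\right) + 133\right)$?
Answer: $97604$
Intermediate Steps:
$S{\left(U \right)} = - \frac{133}{2} - \frac{3 U^{2}}{2}$ ($S{\left(U \right)} = - \frac{U^{2} + \left(\left(U^{2} + U U\right) + 133\right)}{2} = - \frac{U^{2} + \left(\left(U^{2} + U^{2}\right) + 133\right)}{2} = - \frac{U^{2} + \left(2 U^{2} + 133\right)}{2} = - \frac{U^{2} + \left(133 + 2 U^{2}\right)}{2} = - \frac{133 + 3 U^{2}}{2} = - \frac{133}{2} - \frac{3 U^{2}}{2}$)
$- S{\left(255 \right)} = - (- \frac{133}{2} - \frac{3 \cdot 255^{2}}{2}) = - (- \frac{133}{2} - \frac{195075}{2}) = \left(-1\right) \left(-97604\right) = 97604$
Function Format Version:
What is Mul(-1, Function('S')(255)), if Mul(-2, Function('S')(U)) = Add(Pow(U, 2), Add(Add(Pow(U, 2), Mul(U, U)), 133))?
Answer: 97604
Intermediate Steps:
Function('S')(U) = Add(Rational(-133, 2), Mul(Rational(-3, 2), Pow(U, 2))) (Function('S')(U) = Mul(Rational(-1, 2), Add(Pow(U, 2), Add(Add(Pow(U, 2), Mul(U, U)), 133))) = Mul(Rational(-1, 2), Add(Pow(U, 2), Add(Add(Pow(U, 2), Pow(U, 2)), 133))) = Mul(Rational(-1, 2), Add(Pow(U, 2), Add(Mul(2, Pow(U, 2)), 133))) = Mul(Rational(-1, 2), Add(Pow(U, 2), Add(133, Mul(2, Pow(U, 2))))) = Mul(Rational(-1, 2), Add(133, Mul(3, Pow(U, 2)))) = Add(Rational(-133, 2), Mul(Rational(-3, 2), Pow(U, 2))))
Mul(-1, Function('S')(255)) = Mul(-1, Add(Rational(-133, 2), Mul(Rational(-3, 2), Pow(255, 2)))) = Mul(-1, Add(Rational(-133, 2), Mul(Rational(-3, 2), 65025))) = Mul(-1, Add(Rational(-133, 2), Rational(-195075, 2))) = Mul(-1, -97604) = 97604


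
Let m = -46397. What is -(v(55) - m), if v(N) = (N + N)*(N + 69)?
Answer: -60037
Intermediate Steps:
v(N) = 2*N*(69 + N) (v(N) = (2*N)*(69 + N) = 2*N*(69 + N))
-(v(55) - m) = -(2*55*(69 + 55) - 1*(-46397)) = -(2*55*124 + 46397) = -(13640 + 46397) = -1*60037 = -60037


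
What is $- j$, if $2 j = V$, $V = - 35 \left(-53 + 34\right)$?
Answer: $- \frac{665}{2} \approx -332.5$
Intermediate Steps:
$V = 665$ ($V = \left(-35\right) \left(-19\right) = 665$)
$j = \frac{665}{2}$ ($j = \frac{1}{2} \cdot 665 = \frac{665}{2} \approx 332.5$)
$- j = \left(-1\right) \frac{665}{2} = - \frac{665}{2}$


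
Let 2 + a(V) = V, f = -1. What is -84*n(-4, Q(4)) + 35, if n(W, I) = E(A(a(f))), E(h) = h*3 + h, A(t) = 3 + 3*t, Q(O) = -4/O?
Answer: 2051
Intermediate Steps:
a(V) = -2 + V
E(h) = 4*h (E(h) = 3*h + h = 4*h)
n(W, I) = -24 (n(W, I) = 4*(3 + 3*(-2 - 1)) = 4*(3 + 3*(-3)) = 4*(3 - 9) = 4*(-6) = -24)
-84*n(-4, Q(4)) + 35 = -84*(-24) + 35 = 2016 + 35 = 2051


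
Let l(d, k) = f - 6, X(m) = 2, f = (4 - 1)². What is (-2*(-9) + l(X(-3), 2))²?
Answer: 441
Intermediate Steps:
f = 9 (f = 3² = 9)
l(d, k) = 3 (l(d, k) = 9 - 6 = 3)
(-2*(-9) + l(X(-3), 2))² = (-2*(-9) + 3)² = (18 + 3)² = 21² = 441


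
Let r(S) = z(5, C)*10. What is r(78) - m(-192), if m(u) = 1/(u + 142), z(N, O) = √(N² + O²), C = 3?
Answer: 1/50 + 10*√34 ≈ 58.330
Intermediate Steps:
m(u) = 1/(142 + u)
r(S) = 10*√34 (r(S) = √(5² + 3²)*10 = √(25 + 9)*10 = √34*10 = 10*√34)
r(78) - m(-192) = 10*√34 - 1/(142 - 192) = 10*√34 - 1/(-50) = 10*√34 - 1*(-1/50) = 10*√34 + 1/50 = 1/50 + 10*√34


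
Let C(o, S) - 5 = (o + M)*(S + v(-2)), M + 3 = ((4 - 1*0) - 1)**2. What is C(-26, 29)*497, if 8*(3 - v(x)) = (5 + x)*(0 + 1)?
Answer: -623735/2 ≈ -3.1187e+5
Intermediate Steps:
v(x) = 19/8 - x/8 (v(x) = 3 - (5 + x)*(0 + 1)/8 = 3 - (5 + x)/8 = 3 + (-5/8 - x/8) = 19/8 - x/8)
M = 6 (M = -3 + ((4 - 1*0) - 1)**2 = -3 + ((4 + 0) - 1)**2 = -3 + (4 - 1)**2 = -3 + 3**2 = -3 + 9 = 6)
C(o, S) = 5 + (6 + o)*(21/8 + S) (C(o, S) = 5 + (o + 6)*(S + (19/8 - 1/8*(-2))) = 5 + (6 + o)*(S + (19/8 + 1/4)) = 5 + (6 + o)*(S + 21/8) = 5 + (6 + o)*(21/8 + S))
C(-26, 29)*497 = (83/4 + 6*29 + (21/8)*(-26) + 29*(-26))*497 = (83/4 + 174 - 273/4 - 754)*497 = -1255/2*497 = -623735/2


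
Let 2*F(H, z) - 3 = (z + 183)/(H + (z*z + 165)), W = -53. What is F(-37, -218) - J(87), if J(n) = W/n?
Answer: 5828413/2763816 ≈ 2.1088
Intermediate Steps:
J(n) = -53/n
F(H, z) = 3/2 + (183 + z)/(2*(165 + H + z²)) (F(H, z) = 3/2 + ((z + 183)/(H + (z*z + 165)))/2 = 3/2 + ((183 + z)/(H + (z² + 165)))/2 = 3/2 + ((183 + z)/(H + (165 + z²)))/2 = 3/2 + ((183 + z)/(165 + H + z²))/2 = 3/2 + (183 + z)/(2*(165 + H + z²)))
F(-37, -218) - J(87) = (678 - 218 + 3*(-37) + 3*(-218)²)/(2*(165 - 37 + (-218)²)) - (-53)/87 = (678 - 218 - 111 + 3*47524)/(2*(165 - 37 + 47524)) - (-53)/87 = (½)*(678 - 218 - 111 + 142572)/47652 - 1*(-53/87) = (½)*(1/47652)*142921 + 53/87 = 142921/95304 + 53/87 = 5828413/2763816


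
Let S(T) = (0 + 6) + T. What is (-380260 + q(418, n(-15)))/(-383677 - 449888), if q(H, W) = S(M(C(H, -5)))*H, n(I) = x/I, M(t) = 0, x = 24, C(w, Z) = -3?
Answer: 377752/833565 ≈ 0.45318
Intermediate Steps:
S(T) = 6 + T
n(I) = 24/I
q(H, W) = 6*H (q(H, W) = (6 + 0)*H = 6*H)
(-380260 + q(418, n(-15)))/(-383677 - 449888) = (-380260 + 6*418)/(-383677 - 449888) = (-380260 + 2508)/(-833565) = -377752*(-1/833565) = 377752/833565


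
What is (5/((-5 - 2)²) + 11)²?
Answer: 295936/2401 ≈ 123.26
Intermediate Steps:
(5/((-5 - 2)²) + 11)² = (5/((-7)²) + 11)² = (5/49 + 11)² = (544/49)² = 295936/2401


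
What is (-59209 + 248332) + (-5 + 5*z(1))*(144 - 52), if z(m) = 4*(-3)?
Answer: 183143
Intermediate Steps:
z(m) = -12
(-59209 + 248332) + (-5 + 5*z(1))*(144 - 52) = (-59209 + 248332) + (-5 + 5*(-12))*(144 - 52) = 189123 + (-5 - 60)*92 = 189123 - 65*92 = 189123 - 5980 = 183143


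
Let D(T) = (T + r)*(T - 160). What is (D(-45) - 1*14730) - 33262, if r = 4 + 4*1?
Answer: -40407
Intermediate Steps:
r = 8 (r = 4 + 4 = 8)
D(T) = (-160 + T)*(8 + T) (D(T) = (T + 8)*(T - 160) = (8 + T)*(-160 + T) = (-160 + T)*(8 + T))
(D(-45) - 1*14730) - 33262 = ((-1280 + (-45)² - 152*(-45)) - 1*14730) - 33262 = ((-1280 + 2025 + 6840) - 14730) - 33262 = (7585 - 14730) - 33262 = -7145 - 33262 = -40407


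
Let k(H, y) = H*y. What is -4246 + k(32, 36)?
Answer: -3094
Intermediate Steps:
-4246 + k(32, 36) = -4246 + 32*36 = -4246 + 1152 = -3094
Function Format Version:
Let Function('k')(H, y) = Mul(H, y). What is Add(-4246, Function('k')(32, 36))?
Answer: -3094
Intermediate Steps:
Add(-4246, Function('k')(32, 36)) = Add(-4246, Mul(32, 36)) = Add(-4246, 1152) = -3094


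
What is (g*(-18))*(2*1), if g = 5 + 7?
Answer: -432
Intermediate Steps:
g = 12
(g*(-18))*(2*1) = (12*(-18))*(2*1) = -216*2 = -432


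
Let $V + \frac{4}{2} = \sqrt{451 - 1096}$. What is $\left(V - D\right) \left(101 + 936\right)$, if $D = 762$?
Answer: $-792268 + 1037 i \sqrt{645} \approx -7.9227 \cdot 10^{5} + 26337.0 i$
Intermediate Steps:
$V = -2 + i \sqrt{645}$ ($V = -2 + \sqrt{451 - 1096} = -2 + \sqrt{-645} = -2 + i \sqrt{645} \approx -2.0 + 25.397 i$)
$\left(V - D\right) \left(101 + 936\right) = \left(\left(-2 + i \sqrt{645}\right) - 762\right) \left(101 + 936\right) = \left(\left(-2 + i \sqrt{645}\right) - 762\right) 1037 = \left(-764 + i \sqrt{645}\right) 1037 = -792268 + 1037 i \sqrt{645}$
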